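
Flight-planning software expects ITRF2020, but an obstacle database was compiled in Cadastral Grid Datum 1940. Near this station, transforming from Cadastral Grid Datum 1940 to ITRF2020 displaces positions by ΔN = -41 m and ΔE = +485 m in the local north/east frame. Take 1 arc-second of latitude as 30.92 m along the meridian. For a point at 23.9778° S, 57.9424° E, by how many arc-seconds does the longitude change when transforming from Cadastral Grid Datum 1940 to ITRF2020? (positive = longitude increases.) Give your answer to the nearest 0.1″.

At latitude -23.9778°, cos φ = 0.913703.
1″ of longitude at this latitude = 30.92 × cos φ = 28.2517 m, so Δλ = 485.0 / 28.2517 = 17.167″.

Δλ = 17.2″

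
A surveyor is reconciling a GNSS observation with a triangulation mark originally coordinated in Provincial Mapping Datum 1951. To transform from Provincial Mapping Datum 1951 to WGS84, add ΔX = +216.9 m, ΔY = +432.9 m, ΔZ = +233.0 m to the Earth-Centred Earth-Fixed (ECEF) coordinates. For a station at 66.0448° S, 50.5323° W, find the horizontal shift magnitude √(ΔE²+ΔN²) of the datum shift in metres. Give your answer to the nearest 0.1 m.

450.7 m

The local east axis at (φ, λ) is (−sin λ, cos λ, 0), so ΔE = −sin(-50.5323°)·216.9 + cos(-50.5323°)·432.9 = 442.61 m.
The local north axis is (−sin φ cos λ, −sin φ sin λ, cos φ), giving ΔN = 125.995 − 305.405 + 94.603 = -84.81 m.
Horizontal magnitude = √(ΔE² + ΔN²) = √(442.61² + (-84.81)²) = 450.66 m.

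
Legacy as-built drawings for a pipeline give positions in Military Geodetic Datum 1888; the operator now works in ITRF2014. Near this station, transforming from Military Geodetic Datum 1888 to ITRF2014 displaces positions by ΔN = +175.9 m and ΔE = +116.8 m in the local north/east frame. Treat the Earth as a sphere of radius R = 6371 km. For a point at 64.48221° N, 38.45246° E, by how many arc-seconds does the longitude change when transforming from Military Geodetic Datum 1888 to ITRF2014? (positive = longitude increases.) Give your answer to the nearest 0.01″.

Δλ = 8.78″

At latitude 64.48221°, cos φ = 0.430791.
One radian of longitude at latitude φ spans R cos φ, so Δλ = ΔE / (R cos φ) = 116.8 / (6371000 × 0.430791) = 4.2557e-05 rad = 8.778″.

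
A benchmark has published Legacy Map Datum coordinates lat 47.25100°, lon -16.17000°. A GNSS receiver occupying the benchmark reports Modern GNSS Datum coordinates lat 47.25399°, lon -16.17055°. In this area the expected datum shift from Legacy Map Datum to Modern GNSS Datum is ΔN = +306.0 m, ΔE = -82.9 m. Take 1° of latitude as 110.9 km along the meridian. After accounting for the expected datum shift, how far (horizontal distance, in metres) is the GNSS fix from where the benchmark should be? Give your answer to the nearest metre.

Observed coordinate differences: Δφ = +0.00299°, Δλ = -0.00055°.
Converting to metres (1° lat = 110900 m, cos φ = 0.678788): observed ΔN = 331.6 m, observed ΔE = -41.4 m.
Subtracting the expected shift leaves a residual of 331.6 − (306.0) = 25.6 m north and -41.4 − (-82.9) = 41.5 m east.
Residual distance = √(25.6² + 41.5²) = 48.8 m.

49 m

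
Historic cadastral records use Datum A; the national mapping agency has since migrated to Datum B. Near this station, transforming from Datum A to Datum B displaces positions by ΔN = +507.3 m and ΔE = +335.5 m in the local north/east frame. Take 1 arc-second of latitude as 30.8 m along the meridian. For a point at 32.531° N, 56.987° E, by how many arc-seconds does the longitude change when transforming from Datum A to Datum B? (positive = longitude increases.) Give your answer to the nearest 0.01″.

Δλ = 12.92″

At latitude 32.531°, cos φ = 0.843101.
1″ of longitude at this latitude = 30.80 × cos φ = 25.9675 m, so Δλ = 335.5 / 25.9675 = 12.920″.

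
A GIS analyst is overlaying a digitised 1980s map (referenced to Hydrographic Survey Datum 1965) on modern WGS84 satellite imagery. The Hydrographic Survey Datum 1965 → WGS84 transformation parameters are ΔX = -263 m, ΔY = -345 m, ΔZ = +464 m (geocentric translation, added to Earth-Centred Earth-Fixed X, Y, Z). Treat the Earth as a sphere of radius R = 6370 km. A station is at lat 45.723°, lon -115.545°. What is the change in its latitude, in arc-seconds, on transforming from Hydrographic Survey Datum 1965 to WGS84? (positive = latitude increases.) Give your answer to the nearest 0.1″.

sin φ = 0.715973, cos φ = 0.698128, sin λ = -0.902247, cos λ = -0.431220.
North component: ΔN = −sin φ cos λ·ΔX − sin φ sin λ·ΔY + cos φ·ΔZ = −(0.715973)(-0.431220)(-263) − (0.715973)(-0.902247)(-345) + (0.698128)(464) = 19.87 m.
1° of latitude spans πR/180 = 111177 m, so Δφ = 19.87 / 111177 × 3600 = 0.643″.

Δφ = 0.6″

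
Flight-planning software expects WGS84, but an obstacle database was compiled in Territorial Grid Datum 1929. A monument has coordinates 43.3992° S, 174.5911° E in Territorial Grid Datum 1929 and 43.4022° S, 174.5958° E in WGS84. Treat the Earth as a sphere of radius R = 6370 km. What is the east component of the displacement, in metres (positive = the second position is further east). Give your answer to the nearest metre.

ΔE = 380 m

Δφ = -43.4022° − -43.3992° = -0.0030°; Δλ = 174.5958° − 174.5911° = +0.0047°.
1° along a meridian = πR/180 = 111177 m.
ΔN = Δφ × 111177 = -333.5 m; ΔE = Δλ × 111177 × cos(-43.3992°) = +0.0047 × 111177 × 0.726584 = 379.7 m.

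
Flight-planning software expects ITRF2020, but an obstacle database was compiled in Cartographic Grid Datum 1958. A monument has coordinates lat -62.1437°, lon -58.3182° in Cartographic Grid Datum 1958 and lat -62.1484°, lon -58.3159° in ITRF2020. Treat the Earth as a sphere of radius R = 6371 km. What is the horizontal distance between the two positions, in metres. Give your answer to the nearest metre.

Δφ = -62.1484° − -62.1437° = -0.0047°; Δλ = -58.3159° − -58.3182° = +0.0023°.
1° along a meridian = πR/180 = 111195 m.
ΔN = Δφ × 111195 = -522.6 m; ΔE = Δλ × 111195 × cos(-62.1437°) = +0.0023 × 111195 × 0.467256 = 119.5 m.
Distance = √(ΔE² + ΔN²) = √(119.5² + (-522.6)²) = 536.1 m.

536 m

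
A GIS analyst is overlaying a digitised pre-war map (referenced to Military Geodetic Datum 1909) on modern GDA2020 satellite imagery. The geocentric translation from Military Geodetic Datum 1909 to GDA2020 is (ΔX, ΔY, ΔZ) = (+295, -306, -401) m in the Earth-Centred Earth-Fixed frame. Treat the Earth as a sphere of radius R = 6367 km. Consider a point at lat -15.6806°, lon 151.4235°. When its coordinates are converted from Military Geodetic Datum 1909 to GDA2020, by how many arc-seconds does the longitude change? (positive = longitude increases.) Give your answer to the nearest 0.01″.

Δλ = 4.29″

sin φ = -0.270274, cos φ = 0.962783, sin λ = 0.478332, cos λ = -0.878179.
East component: ΔE = −sin λ·ΔX + cos λ·ΔY = −(0.478332)(295) + (-0.878179)(-306) = 127.61 m.
1° of latitude spans πR/180 = 111125 m; at latitude φ, 1° of longitude spans that × cos φ = 106989.4 m, so Δλ = 127.61 / 106989.4 × 3600 = 4.294″.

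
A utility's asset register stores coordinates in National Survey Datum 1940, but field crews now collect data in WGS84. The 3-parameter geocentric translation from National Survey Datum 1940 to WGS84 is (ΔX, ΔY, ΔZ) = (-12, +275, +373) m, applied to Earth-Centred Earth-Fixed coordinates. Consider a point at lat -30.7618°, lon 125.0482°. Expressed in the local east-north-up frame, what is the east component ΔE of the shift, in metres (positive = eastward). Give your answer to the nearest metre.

ΔE = -148 m

At φ = -30.7618°, λ = 125.0482°: sin φ = -0.511470, cos φ = 0.859301, sin λ = 0.818669, cos λ = -0.574265.
ΔE = −sin λ·ΔX + cos λ·ΔY = −(0.818669)·(-12) + (-0.574265)·(275) = -148.10 m.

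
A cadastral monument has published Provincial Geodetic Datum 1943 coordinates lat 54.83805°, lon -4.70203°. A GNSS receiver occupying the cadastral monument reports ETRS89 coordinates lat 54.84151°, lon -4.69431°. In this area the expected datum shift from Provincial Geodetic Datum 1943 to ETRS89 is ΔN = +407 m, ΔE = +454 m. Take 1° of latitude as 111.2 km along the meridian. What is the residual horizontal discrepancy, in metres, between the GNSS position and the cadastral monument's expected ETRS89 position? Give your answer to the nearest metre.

46 m

Observed coordinate differences: Δφ = +0.00346°, Δλ = +0.00772°.
Converting to metres (1° lat = 111200 m, cos φ = 0.575890): observed ΔN = 384.8 m, observed ΔE = 494.4 m.
Subtracting the expected shift leaves a residual of 384.8 − (407) = -22.2 m north and 494.4 − (454) = 40.4 m east.
Residual distance = √((-22.2)² + 40.4²) = 46.1 m.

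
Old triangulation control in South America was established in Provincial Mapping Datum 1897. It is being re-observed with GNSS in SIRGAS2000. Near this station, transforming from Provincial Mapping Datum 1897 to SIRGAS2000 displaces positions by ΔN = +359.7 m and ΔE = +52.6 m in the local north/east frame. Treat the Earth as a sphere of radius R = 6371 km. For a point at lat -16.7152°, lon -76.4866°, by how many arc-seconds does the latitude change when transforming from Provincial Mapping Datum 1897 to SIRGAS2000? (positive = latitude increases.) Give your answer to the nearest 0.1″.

On a sphere of radius R, 1 rad of latitude = R, so Δφ = ΔN / R = 359.7 / 6371000 = 5.6459e-05 rad = 11.645″.

Δφ = 11.6″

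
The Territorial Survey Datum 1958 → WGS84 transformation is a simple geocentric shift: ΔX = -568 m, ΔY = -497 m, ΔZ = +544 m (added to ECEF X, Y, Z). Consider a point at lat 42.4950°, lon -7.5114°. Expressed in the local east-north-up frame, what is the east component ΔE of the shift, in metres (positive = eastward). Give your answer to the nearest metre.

The local east axis at (φ, λ) is (−sin λ, cos λ, 0), so ΔE = −sin(-7.5114°)·(-568) + cos(-7.5114°)·(-497) = -566.99 m.

ΔE = -567 m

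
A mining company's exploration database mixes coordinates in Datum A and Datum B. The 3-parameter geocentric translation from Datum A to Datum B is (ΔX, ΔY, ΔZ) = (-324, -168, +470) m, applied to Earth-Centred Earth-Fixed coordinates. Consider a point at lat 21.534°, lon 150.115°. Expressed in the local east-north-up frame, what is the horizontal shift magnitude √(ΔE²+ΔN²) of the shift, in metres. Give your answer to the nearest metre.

477 m

The local east axis at (φ, λ) is (−sin λ, cos λ, 0), so ΔE = −sin(150.115°)·(-324) + cos(150.115°)·(-168) = 307.10 m.
The local north axis is (−sin φ cos λ, −sin φ sin λ, cos φ), giving ΔN = -103.111 + 30.725 + 437.194 = 364.81 m.
Horizontal magnitude = √(ΔE² + ΔN²) = √(307.10² + 364.81²) = 476.86 m.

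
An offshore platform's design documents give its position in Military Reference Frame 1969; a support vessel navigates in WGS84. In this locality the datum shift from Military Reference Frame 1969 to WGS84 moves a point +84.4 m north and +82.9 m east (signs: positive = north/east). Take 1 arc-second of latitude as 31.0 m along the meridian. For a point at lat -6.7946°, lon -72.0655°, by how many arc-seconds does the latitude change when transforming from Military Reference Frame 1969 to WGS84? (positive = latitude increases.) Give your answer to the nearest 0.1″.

Δφ = 2.7″

1″ of latitude = 31.00 m, so Δφ = 84.4 / 31.00 = 2.723″.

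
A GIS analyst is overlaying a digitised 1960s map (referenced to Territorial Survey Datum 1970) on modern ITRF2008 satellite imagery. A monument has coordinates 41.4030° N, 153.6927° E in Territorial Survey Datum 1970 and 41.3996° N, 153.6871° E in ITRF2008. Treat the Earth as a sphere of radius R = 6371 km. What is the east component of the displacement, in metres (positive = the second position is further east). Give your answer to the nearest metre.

Δφ = 41.3996° − 41.4030° = -0.0034°; Δλ = 153.6871° − 153.6927° = -0.0056°.
1° along a meridian = πR/180 = 111195 m.
ΔN = Δφ × 111195 = -378.1 m; ΔE = Δλ × 111195 × cos(41.4030°) = -0.0056 × 111195 × 0.750076 = -467.1 m.

ΔE = -467 m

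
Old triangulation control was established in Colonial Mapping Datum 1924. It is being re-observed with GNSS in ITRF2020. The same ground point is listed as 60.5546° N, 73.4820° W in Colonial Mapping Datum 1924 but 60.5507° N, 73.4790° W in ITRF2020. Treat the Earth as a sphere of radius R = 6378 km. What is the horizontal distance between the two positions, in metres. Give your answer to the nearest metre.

Δφ = 60.5507° − 60.5546° = -0.0039°; Δλ = -73.4790° − -73.4820° = +0.0030°.
1° along a meridian = πR/180 = 111317 m.
ΔN = Δφ × 111317 = -434.1 m; ΔE = Δλ × 111317 × cos(60.5546°) = +0.0030 × 111317 × 0.491594 = 164.2 m.
Distance = √(ΔE² + ΔN²) = √(164.2² + (-434.1)²) = 464.1 m.

464 m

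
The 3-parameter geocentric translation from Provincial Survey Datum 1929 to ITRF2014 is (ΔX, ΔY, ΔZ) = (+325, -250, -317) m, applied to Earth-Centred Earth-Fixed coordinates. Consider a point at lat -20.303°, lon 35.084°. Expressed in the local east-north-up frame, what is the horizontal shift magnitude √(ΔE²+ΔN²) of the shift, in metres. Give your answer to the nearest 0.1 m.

467.1 m

The local east axis at (φ, λ) is (−sin λ, cos λ, 0), so ΔE = −sin(35.084°)·325 + cos(35.084°)·(-250) = -391.38 m.
The local north axis is (−sin φ cos λ, −sin φ sin λ, cos φ), giving ΔN = 92.281 − 49.860 − 297.305 = -254.88 m.
Horizontal magnitude = √(ΔE² + ΔN²) = √((-391.38)² + (-254.88)²) = 467.06 m.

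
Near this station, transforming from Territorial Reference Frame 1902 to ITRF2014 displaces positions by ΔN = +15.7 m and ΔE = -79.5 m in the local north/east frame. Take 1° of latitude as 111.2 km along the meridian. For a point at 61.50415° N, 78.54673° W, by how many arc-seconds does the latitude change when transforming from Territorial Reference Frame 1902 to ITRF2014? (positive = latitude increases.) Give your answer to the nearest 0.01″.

Δφ = 0.51″

1° of latitude = 111.2 km, so Δφ = 15.7 / 111200 = 0.0001412° = 0.508″.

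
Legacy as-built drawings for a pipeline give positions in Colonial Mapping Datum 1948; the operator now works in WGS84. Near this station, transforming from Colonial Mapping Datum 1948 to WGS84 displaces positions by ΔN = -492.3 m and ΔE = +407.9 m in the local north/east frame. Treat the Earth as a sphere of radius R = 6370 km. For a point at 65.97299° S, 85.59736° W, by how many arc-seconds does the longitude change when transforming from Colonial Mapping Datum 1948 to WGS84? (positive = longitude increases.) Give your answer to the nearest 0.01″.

At latitude -65.97299°, cos φ = 0.407167.
One radian of longitude at latitude φ spans R cos φ, so Δλ = ΔE / (R cos φ) = 407.9 / (6370000 × 0.407167) = 1.5727e-04 rad = 32.439″.

Δλ = 32.44″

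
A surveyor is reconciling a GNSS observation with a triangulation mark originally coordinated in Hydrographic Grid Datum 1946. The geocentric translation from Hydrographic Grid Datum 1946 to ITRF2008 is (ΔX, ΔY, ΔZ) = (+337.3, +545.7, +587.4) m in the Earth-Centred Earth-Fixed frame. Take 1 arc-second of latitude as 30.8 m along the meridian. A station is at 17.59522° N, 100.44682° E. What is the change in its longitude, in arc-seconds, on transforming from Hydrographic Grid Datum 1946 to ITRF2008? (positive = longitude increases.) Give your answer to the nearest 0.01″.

Δλ = -14.67″

sin φ = 0.302290, cos φ = 0.953216, sin λ = 0.983424, cos λ = -0.181323.
East component: ΔE = −sin λ·ΔX + cos λ·ΔY = −(0.983424)(337.3) + (-0.181323)(545.7) = -430.66 m.
1° of latitude spans 3600 × 30.80 = 110880 m; at latitude φ, 1° of longitude spans that × cos φ = 105692.6 m, so Δλ = -430.66 / 105692.6 × 3600 = -14.669″.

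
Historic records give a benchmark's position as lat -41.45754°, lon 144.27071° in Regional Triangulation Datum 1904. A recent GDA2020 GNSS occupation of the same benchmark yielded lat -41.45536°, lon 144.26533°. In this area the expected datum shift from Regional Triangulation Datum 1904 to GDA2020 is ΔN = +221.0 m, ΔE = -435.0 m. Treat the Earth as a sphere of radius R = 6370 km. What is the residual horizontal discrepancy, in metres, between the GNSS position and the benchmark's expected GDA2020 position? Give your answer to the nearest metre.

Observed coordinate differences: Δφ = +0.00218°, Δλ = -0.00538°.
Converting to metres (1° lat = 111177 m, cos φ = 0.749447): observed ΔN = 242.4 m, observed ΔE = -448.3 m.
Subtracting the expected shift leaves a residual of 242.4 − (221.0) = 21.4 m north and -448.3 − (-435.0) = -13.3 m east.
Residual distance = √(21.4² + (-13.3)²) = 25.2 m.

25 m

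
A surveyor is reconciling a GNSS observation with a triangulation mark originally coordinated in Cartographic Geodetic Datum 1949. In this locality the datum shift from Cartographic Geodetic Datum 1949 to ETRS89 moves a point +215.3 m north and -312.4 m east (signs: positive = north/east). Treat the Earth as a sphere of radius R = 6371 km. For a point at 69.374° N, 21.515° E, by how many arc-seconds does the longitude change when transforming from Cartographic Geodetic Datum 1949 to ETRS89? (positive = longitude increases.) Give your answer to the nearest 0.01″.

Δλ = -28.71″

At latitude 69.374°, cos φ = 0.352266.
One radian of longitude at latitude φ spans R cos φ, so Δλ = ΔE / (R cos φ) = -312.4 / (6371000 × 0.352266) = -1.3920e-04 rad = -28.712″.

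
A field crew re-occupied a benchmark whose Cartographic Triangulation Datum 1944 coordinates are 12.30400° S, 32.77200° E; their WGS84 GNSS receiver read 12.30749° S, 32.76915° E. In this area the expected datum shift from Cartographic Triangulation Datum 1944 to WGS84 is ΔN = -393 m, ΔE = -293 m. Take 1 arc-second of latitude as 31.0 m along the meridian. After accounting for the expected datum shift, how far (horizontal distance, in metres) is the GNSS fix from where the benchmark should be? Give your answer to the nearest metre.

Observed coordinate differences: Δφ = -0.00349°, Δλ = -0.00285°.
Converting to metres (1° lat = 111600 m, cos φ = 0.977031): observed ΔN = -389.5 m, observed ΔE = -310.8 m.
Subtracting the expected shift leaves a residual of -389.5 − (-393) = 3.5 m north and -310.8 − (-293) = -17.8 m east.
Residual distance = √(3.5² + (-17.8)²) = 18.1 m.

18 m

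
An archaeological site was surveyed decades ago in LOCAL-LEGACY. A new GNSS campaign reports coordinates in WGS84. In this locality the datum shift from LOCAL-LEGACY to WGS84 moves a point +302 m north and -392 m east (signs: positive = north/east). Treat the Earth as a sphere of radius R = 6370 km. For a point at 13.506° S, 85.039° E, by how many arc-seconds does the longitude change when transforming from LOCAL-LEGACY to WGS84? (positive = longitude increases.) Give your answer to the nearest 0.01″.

Δλ = -13.05″

At latitude -13.506°, cos φ = 0.972345.
One radian of longitude at latitude φ spans R cos φ, so Δλ = ΔE / (R cos φ) = -392.0 / (6370000 × 0.972345) = -6.3289e-05 rad = -13.054″.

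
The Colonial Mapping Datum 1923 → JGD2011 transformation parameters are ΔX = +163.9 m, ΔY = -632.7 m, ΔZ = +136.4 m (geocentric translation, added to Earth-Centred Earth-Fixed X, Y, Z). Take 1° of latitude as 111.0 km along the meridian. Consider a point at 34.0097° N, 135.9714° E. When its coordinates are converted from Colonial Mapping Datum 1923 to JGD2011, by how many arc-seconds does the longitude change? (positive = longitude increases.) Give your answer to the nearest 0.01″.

sin φ = 0.559333, cos φ = 0.828943, sin λ = 0.695017, cos λ = -0.718993.
East component: ΔE = −sin λ·ΔX + cos λ·ΔY = −(0.695017)(163.9) + (-0.718993)(-632.7) = 340.99 m.
1° of latitude spans 111000 m; at latitude φ, 1° of longitude spans that × cos φ = 92012.7 m, so Δλ = 340.99 / 92012.7 × 3600 = 13.341″.

Δλ = 13.34″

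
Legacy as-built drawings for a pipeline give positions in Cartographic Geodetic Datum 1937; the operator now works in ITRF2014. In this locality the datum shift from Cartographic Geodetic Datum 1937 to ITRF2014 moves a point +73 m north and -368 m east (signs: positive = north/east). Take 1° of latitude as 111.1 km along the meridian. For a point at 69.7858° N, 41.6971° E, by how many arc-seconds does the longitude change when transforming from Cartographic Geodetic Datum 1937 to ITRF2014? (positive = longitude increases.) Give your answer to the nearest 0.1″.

At latitude 69.7858°, cos φ = 0.345531.
1° of longitude at this latitude = 111.1 × cos φ = 38.39 km, so Δλ = -368.0 / 38388.5 = -0.0095862° = -34.510″.

Δλ = -34.5″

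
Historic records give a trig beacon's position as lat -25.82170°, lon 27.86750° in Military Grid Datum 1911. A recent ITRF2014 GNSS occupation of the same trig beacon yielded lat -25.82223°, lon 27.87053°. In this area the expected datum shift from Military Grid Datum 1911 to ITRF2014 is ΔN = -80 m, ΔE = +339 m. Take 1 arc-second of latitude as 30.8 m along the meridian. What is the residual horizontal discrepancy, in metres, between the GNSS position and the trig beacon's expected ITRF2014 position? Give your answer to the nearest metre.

Observed coordinate differences: Δφ = -0.00053°, Δλ = +0.00303°.
Converting to metres (1° lat = 110880 m, cos φ = 0.900154): observed ΔN = -58.8 m, observed ΔE = 302.4 m.
Subtracting the expected shift leaves a residual of -58.8 − (-80) = 21.2 m north and 302.4 − (339) = -36.6 m east.
Residual distance = √(21.2² + (-36.6)²) = 42.3 m.

42 m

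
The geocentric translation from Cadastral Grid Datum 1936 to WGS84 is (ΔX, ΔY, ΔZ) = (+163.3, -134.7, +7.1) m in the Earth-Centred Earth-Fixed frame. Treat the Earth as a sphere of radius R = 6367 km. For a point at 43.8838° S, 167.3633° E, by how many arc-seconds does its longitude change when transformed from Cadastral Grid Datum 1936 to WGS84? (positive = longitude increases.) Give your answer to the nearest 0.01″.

Δλ = 4.30″

sin φ = -0.693198, cos φ = 0.720747, sin λ = 0.218768, cos λ = -0.975777.
East component: ΔE = −sin λ·ΔX + cos λ·ΔY = −(0.218768)(163.3) + (-0.975777)(-134.7) = 95.71 m.
1° of latitude spans πR/180 = 111125 m; at latitude φ, 1° of longitude spans that × cos φ = 80093.1 m, so Δλ = 95.71 / 80093.1 × 3600 = 4.302″.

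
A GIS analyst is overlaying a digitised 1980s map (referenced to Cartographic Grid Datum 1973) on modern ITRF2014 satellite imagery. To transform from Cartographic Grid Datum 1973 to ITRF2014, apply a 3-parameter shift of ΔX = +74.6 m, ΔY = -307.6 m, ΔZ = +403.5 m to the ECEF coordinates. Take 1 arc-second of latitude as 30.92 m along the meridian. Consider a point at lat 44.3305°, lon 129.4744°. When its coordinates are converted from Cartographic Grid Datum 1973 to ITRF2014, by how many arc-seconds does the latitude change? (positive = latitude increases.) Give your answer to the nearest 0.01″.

Δφ = 15.77″

sin φ = 0.698796, cos φ = 0.715321, sin λ = 0.771909, cos λ = -0.635733.
North component: ΔN = −sin φ cos λ·ΔX − sin φ sin λ·ΔY + cos φ·ΔZ = −(0.698796)(-0.635733)(74.6) − (0.698796)(0.771909)(-307.6) + (0.715321)(403.5) = 487.69 m.
1° of latitude spans 3600 × 30.92 = 111312 m, so Δφ = 487.69 / 111312 × 3600 = 15.773″.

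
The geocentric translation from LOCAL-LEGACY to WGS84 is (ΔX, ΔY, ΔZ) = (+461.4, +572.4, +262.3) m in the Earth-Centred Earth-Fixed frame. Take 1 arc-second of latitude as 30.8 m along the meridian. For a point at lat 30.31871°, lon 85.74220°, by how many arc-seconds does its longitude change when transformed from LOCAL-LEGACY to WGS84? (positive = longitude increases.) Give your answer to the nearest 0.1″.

sin φ = 0.504810, cos φ = 0.863231, sin λ = 0.997240, cos λ = 0.074244.
East component: ΔE = −sin λ·ΔX + cos λ·ΔY = −(0.997240)(461.4) + (0.074244)(572.4) = -417.63 m.
1° of latitude spans 3600 × 30.80 = 110880 m; at latitude φ, 1° of longitude spans that × cos φ = 95715.0 m, so Δλ = -417.63 / 95715.0 × 3600 = -15.708″.

Δλ = -15.7″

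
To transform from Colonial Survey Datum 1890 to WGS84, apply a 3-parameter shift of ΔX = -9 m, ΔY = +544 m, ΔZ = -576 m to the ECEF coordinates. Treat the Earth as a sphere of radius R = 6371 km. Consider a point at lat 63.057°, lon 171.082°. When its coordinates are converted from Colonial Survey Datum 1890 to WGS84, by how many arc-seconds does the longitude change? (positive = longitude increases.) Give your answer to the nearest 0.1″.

sin φ = 0.891458, cos φ = 0.453104, sin λ = 0.155021, cos λ = -0.987911.
East component: ΔE = −sin λ·ΔX + cos λ·ΔY = −(0.155021)(-9) + (-0.987911)(544) = -536.03 m.
1° of latitude spans πR/180 = 111195 m; at latitude φ, 1° of longitude spans that × cos φ = 50382.9 m, so Δλ = -536.03 / 50382.9 × 3600 = -38.301″.

Δλ = -38.3″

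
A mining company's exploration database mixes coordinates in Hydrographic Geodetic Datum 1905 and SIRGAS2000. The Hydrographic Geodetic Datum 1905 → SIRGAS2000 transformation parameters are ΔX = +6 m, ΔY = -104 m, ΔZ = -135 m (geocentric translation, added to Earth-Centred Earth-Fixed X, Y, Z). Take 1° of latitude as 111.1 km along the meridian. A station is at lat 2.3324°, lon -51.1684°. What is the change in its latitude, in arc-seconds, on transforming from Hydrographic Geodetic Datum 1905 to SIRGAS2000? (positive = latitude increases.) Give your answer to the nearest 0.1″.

Δφ = -4.5″

sin φ = 0.040697, cos φ = 0.999172, sin λ = -0.778992, cos λ = 0.627034.
North component: ΔN = −sin φ cos λ·ΔX − sin φ sin λ·ΔY + cos φ·ΔZ = −(0.040697)(0.627034)(6) − (0.040697)(-0.778992)(-104) + (0.999172)(-135) = -138.34 m.
1° of latitude spans 111100 m, so Δφ = -138.34 / 111100 × 3600 = -4.483″.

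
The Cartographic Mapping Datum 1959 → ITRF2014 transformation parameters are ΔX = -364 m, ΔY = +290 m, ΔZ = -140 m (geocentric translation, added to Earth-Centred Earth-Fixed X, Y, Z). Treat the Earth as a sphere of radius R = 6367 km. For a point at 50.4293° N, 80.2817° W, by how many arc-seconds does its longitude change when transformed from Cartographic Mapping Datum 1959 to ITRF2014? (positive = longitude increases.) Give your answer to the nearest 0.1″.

sin φ = 0.770839, cos φ = 0.637030, sin λ = -0.985650, cos λ = 0.168804.
East component: ΔE = −sin λ·ΔX + cos λ·ΔY = −(-0.985650)(-364) + (0.168804)(290) = -309.82 m.
1° of latitude spans πR/180 = 111125 m; at latitude φ, 1° of longitude spans that × cos φ = 70790.0 m, so Δλ = -309.82 / 70790.0 × 3600 = -15.756″.

Δλ = -15.8″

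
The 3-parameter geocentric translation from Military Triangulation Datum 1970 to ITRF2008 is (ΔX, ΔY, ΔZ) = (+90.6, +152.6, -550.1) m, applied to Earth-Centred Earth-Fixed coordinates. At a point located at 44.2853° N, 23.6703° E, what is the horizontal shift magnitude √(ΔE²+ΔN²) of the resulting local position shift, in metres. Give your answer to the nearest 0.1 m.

The local east axis at (φ, λ) is (−sin λ, cos λ, 0), so ΔE = −sin(23.6703°)·90.6 + cos(23.6703°)·152.6 = 103.39 m.
The local north axis is (−sin φ cos λ, −sin φ sin λ, cos φ), giving ΔN = -57.938 − 42.777 − 393.801 = -494.52 m.
Horizontal magnitude = √(ΔE² + ΔN²) = √(103.39² + (-494.52)²) = 505.21 m.

505.2 m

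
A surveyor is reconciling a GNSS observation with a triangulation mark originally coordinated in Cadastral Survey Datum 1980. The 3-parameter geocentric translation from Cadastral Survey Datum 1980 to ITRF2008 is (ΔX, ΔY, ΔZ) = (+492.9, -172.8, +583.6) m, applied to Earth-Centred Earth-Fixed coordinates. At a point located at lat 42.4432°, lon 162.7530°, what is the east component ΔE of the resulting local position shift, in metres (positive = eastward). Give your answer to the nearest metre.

ΔE = 19 m

The local east axis at (φ, λ) is (−sin λ, cos λ, 0), so ΔE = −sin(162.7530°)·492.9 + cos(162.7530°)·(-172.8) = 18.89 m.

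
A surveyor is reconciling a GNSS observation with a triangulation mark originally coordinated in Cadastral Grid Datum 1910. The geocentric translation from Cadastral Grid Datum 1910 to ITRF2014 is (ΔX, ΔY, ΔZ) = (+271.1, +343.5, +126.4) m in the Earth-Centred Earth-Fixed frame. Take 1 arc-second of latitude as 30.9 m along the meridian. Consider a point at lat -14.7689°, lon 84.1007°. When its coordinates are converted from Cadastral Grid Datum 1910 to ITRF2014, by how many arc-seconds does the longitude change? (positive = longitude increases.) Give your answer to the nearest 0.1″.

Δλ = -7.8″

sin φ = -0.254921, cos φ = 0.966962, sin λ = 0.994704, cos λ = 0.102780.
East component: ΔE = −sin λ·ΔX + cos λ·ΔY = −(0.994704)(271.1) + (0.102780)(343.5) = -234.36 m.
1° of latitude spans 3600 × 30.90 = 111240 m; at latitude φ, 1° of longitude spans that × cos φ = 107564.8 m, so Δλ = -234.36 / 107564.8 × 3600 = -7.844″.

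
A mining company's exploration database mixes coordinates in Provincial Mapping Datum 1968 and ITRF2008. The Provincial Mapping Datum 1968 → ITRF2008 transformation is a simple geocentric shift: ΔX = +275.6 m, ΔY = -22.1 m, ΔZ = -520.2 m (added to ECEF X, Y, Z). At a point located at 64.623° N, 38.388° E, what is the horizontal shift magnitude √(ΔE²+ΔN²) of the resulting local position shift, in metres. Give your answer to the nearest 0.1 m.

447.4 m

At φ = 64.623°, λ = 38.388°: sin φ = 0.903507, cos φ = 0.428572, sin λ = 0.620984, cos λ = 0.783824.
ΔE = −sin λ·ΔX + cos λ·ΔY = −(0.620984)·(275.6) + (0.783824)·(-22.1) = -188.47 m.
ΔN = −sin φ cos λ·ΔX − sin φ sin λ·ΔY + cos φ·ΔZ = −(0.903507)(0.783824)(275.6) − (0.903507)(0.620984)(-22.1) + (0.428572)(-520.2) = -405.72 m.
Horizontal magnitude = √(ΔE² + ΔN²) = √((-188.47)² + (-405.72)²) = 447.36 m.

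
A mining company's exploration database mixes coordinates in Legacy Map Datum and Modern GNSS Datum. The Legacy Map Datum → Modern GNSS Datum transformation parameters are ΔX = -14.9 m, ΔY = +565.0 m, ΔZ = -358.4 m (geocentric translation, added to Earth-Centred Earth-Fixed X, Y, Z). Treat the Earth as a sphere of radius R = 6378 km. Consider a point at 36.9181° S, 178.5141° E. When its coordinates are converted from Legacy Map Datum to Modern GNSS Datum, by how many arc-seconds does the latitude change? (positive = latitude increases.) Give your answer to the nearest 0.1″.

Δφ = -8.7″

sin φ = -0.600673, cos φ = 0.799495, sin λ = 0.025931, cos λ = -0.999664.
North component: ΔN = −sin φ cos λ·ΔX − sin φ sin λ·ΔY + cos φ·ΔZ = −(-0.600673)(-0.999664)(-14.9) − (-0.600673)(0.025931)(565.0) + (0.799495)(-358.4) = -268.79 m.
1° of latitude spans πR/180 = 111317 m, so Δφ = -268.79 / 111317 × 3600 = -8.693″.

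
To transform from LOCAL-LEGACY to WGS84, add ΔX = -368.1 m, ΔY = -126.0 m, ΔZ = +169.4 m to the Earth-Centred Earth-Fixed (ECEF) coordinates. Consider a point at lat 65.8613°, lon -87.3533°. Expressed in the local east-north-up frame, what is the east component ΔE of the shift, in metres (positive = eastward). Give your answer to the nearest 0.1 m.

At φ = 65.8613°, λ = -87.3533°: sin φ = 0.912558, cos φ = 0.408947, sin λ = -0.998933, cos λ = 0.046177.
ΔE = −sin λ·ΔX + cos λ·ΔY = −(-0.998933)·(-368.1) + (0.046177)·(-126.0) = -373.53 m.

ΔE = -373.5 m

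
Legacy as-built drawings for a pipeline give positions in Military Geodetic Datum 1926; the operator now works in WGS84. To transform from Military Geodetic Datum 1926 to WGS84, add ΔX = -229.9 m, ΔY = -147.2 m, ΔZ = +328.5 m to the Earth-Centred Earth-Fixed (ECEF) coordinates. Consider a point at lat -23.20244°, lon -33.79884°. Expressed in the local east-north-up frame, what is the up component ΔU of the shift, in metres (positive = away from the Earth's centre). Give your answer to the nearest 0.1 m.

The local up (radial) axis is (cos φ cos λ, cos φ sin λ, sin φ), giving ΔU = -175.594 + 75.261 − 129.423 = -229.76 m.

ΔU = -229.8 m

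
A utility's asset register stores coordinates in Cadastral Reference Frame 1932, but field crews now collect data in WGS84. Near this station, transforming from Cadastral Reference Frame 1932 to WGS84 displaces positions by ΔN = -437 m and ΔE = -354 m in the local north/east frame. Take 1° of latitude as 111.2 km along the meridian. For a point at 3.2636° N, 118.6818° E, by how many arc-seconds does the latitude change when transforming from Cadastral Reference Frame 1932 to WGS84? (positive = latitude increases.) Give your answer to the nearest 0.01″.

1° of latitude = 111.2 km, so Δφ = -437.0 / 111200 = -0.0039299° = -14.147″.

Δφ = -14.15″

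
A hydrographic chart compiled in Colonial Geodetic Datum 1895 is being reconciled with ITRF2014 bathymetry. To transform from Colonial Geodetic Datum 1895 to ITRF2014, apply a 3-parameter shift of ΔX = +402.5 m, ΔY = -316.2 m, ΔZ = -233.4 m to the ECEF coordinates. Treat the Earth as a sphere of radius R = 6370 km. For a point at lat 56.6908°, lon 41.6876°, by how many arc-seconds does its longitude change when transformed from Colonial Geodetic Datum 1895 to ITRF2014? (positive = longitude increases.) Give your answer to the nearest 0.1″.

Δλ = -29.7″

sin φ = 0.835719, cos φ = 0.549157, sin λ = 0.665069, cos λ = 0.746782.
East component: ΔE = −sin λ·ΔX + cos λ·ΔY = −(0.665069)(402.5) + (0.746782)(-316.2) = -503.82 m.
1° of latitude spans πR/180 = 111177 m; at latitude φ, 1° of longitude spans that × cos φ = 61053.9 m, so Δλ = -503.82 / 61053.9 × 3600 = -29.708″.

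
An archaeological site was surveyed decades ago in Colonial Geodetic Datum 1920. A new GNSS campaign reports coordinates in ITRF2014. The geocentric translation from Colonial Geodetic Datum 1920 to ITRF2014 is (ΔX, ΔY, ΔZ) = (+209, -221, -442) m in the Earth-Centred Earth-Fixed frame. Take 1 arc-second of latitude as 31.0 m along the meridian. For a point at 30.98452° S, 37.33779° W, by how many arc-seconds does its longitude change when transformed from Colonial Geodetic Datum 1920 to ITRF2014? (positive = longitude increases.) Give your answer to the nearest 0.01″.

Δλ = -1.84″

sin φ = -0.514806, cos φ = 0.857306, sin λ = -0.606513, cos λ = 0.795074.
East component: ΔE = −sin λ·ΔX + cos λ·ΔY = −(-0.606513)(209) + (0.795074)(-221) = -48.95 m.
1° of latitude spans 3600 × 31.00 = 111600 m; at latitude φ, 1° of longitude spans that × cos φ = 95675.4 m, so Δλ = -48.95 / 95675.4 × 3600 = -1.842″.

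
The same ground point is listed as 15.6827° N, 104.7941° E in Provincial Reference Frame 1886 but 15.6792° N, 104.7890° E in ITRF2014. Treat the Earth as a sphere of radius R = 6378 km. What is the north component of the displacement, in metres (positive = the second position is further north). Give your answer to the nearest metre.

Δφ = 15.6792° − 15.6827° = -0.0035°; Δλ = 104.7890° − 104.7941° = -0.0051°.
1° along a meridian = πR/180 = 111317 m.
ΔN = Δφ × 111317 = -389.6 m; ΔE = Δλ × 111317 × cos(15.6827°) = -0.0051 × 111317 × 0.962773 = -546.6 m.

ΔN = -390 m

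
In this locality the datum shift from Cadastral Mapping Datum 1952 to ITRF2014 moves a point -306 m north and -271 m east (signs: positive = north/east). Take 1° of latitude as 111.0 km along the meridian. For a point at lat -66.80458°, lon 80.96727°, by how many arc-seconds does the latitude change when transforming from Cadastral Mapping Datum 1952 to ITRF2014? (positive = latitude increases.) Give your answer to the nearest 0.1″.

Δφ = -9.9″

1° of latitude = 111.0 km, so Δφ = -306.0 / 111000 = -0.0027568° = -9.924″.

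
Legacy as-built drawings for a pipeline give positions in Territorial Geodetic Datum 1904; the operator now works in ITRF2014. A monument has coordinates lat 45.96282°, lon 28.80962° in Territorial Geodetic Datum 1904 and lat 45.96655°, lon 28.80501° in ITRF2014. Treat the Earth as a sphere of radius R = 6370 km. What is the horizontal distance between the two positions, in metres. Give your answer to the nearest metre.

Δφ = 45.96655° − 45.96282° = +0.00373°; Δλ = 28.80501° − 28.80962° = -0.00461°.
1° along a meridian = πR/180 = 111177 m.
ΔN = Δφ × 111177 = 414.7 m; ΔE = Δλ × 111177 × cos(45.96282°) = -0.00461 × 111177 × 0.695125 = -356.3 m.
Distance = √(ΔE² + ΔN²) = √((-356.3)² + 414.7²) = 546.7 m.

547 m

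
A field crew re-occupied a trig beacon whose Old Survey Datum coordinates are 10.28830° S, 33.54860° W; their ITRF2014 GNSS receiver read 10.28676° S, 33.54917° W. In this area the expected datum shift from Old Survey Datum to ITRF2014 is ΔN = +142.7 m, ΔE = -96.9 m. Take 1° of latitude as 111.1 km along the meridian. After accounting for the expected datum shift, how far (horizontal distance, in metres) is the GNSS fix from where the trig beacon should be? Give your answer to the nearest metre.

45 m

Observed coordinate differences: Δφ = +0.00154°, Δλ = -0.00057°.
Converting to metres (1° lat = 111100 m, cos φ = 0.983922): observed ΔN = 171.1 m, observed ΔE = -62.3 m.
Subtracting the expected shift leaves a residual of 171.1 − (142.7) = 28.4 m north and -62.3 − (-96.9) = 34.6 m east.
Residual distance = √(28.4² + 34.6²) = 44.8 m.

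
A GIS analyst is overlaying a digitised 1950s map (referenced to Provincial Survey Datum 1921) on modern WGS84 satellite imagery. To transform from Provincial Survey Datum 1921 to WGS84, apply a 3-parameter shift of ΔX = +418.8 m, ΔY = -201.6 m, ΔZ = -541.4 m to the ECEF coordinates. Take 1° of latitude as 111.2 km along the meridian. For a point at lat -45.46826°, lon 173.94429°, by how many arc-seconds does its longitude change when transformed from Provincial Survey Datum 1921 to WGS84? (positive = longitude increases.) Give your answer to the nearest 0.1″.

sin φ = -0.712862, cos φ = 0.701304, sin λ = 0.105495, cos λ = -0.994420.
East component: ΔE = −sin λ·ΔX + cos λ·ΔY = −(0.105495)(418.8) + (-0.994420)(-201.6) = 156.29 m.
1° of latitude spans 111200 m; at latitude φ, 1° of longitude spans that × cos φ = 77985.0 m, so Δλ = 156.29 / 77985.0 × 3600 = 7.215″.

Δλ = 7.2″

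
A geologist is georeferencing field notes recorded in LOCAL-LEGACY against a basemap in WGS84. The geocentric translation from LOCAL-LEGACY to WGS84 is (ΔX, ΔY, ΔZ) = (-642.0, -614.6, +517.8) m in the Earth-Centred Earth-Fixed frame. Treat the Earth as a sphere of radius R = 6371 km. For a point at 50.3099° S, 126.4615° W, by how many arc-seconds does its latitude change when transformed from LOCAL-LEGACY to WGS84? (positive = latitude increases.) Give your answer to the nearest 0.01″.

Δφ = 32.53″

sin φ = -0.769510, cos φ = 0.638635, sin λ = -0.804256, cos λ = -0.594282.
North component: ΔN = −sin φ cos λ·ΔX − sin φ sin λ·ΔY + cos φ·ΔZ = −(-0.769510)(-0.594282)(-642.0) − (-0.769510)(-0.804256)(-614.6) + (0.638635)(517.8) = 1004.64 m.
1° of latitude spans πR/180 = 111195 m, so Δφ = 1004.64 / 111195 × 3600 = 32.526″.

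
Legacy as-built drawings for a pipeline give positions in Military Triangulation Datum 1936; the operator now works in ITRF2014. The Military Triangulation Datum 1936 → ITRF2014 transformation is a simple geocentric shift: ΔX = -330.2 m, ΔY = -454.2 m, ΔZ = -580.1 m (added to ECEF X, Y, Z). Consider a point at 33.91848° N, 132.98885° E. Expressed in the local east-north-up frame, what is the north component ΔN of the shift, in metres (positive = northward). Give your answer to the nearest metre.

The local north axis is (−sin φ cos λ, −sin φ sin λ, cos φ), giving ΔN = -125.636 + 185.395 − 481.386 = -421.63 m.

ΔN = -422 m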